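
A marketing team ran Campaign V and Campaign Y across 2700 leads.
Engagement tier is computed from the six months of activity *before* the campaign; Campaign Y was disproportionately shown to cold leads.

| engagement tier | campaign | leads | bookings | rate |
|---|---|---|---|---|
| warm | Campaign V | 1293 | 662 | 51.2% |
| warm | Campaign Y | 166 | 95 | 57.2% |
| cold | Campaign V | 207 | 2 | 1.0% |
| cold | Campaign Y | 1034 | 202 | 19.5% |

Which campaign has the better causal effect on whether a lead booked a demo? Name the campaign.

Campaign Y

The stratified and pooled comparisons disagree (Campaign Y wins within each engagement tier; Campaign V wins overall), so the answer turns on the causal role of engagement tier.
Engagement tier differs across campaigns for reasons unrelated to any effect of the campaign itself, and it separately predicts the outcome — a classic confounder. We must compare within engagement tier levels.
Within each level — warm: 51.2% vs 57.2%; cold: 1.0% vs 19.5% — Campaign Y is higher every time.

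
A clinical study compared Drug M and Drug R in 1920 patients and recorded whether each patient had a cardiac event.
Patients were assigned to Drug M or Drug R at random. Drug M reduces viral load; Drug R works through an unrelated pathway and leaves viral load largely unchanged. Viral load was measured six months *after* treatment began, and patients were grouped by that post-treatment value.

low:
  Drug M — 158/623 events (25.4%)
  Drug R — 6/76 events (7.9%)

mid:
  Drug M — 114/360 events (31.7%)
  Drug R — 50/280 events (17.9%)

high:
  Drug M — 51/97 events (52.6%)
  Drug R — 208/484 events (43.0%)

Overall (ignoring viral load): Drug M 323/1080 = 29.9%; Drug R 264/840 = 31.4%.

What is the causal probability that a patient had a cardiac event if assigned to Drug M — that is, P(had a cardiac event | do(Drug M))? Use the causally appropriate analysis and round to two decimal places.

Drug R is lower inside every viral load stratum but Drug M is lower in aggregate. Whether to stratify depends on how viral load relates to the drug.
Stratifying would compare drugs among patients the drugs themselves sorted into viral load groups — a form of selection on an intermediate. The unconditioned pooled rates give the total causal effect.
So P(outcome | do(Drug M)) is just the pooled rate for Drug M: 323/1080 = 0.299.

0.30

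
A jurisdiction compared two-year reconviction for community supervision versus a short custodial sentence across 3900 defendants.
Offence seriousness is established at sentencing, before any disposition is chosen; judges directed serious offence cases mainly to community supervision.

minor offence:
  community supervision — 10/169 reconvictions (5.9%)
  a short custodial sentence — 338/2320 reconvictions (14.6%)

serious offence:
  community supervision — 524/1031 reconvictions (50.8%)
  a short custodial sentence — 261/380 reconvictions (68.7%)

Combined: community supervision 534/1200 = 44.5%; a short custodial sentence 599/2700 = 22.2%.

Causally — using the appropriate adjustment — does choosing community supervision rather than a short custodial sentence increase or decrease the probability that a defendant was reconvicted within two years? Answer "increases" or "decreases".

The stratified and pooled comparisons disagree (community supervision wins within each offence seriousness; a short custodial sentence wins overall), so the answer turns on the causal role of offence seriousness.
Offence seriousness is set before the disposition has any effect — it is not caused by the disposition — and it independently drives the outcome. That makes it a confounder, so the causal comparison is within offence seriousness levels.
Within each level — minor offence: 5.9% vs 14.6%; serious offence: 50.8% vs 68.7% — community supervision is lower every time.

decreases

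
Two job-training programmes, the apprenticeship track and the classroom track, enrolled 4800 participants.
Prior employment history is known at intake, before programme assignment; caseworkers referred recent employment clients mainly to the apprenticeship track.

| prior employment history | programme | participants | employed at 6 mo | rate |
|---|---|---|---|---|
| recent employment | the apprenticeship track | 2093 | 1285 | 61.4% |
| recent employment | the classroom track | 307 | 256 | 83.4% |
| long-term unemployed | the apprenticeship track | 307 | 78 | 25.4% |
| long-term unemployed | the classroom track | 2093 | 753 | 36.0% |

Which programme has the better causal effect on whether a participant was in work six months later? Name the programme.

the classroom track

Nothing the programme does changes prior employment history; the imbalance is an allocation artefact. With prior employment history also predicting the outcome, the pooled figure is confounded, and the within-stratum comparison is the causal one.
Within each level — recent employment: 61.4% vs 83.4%; long-term unemployed: 25.4% vs 36.0% — the classroom track is higher every time.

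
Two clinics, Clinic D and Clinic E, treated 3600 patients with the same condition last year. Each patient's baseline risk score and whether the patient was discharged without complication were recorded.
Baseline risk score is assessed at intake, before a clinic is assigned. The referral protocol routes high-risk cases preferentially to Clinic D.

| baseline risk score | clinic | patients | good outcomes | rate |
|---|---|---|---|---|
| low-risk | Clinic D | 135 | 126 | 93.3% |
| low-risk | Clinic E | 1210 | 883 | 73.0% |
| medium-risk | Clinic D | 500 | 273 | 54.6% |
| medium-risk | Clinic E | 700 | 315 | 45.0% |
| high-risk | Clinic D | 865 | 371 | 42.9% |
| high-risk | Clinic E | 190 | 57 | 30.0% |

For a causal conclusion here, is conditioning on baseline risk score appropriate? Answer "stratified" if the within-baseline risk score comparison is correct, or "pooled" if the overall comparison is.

stratified

The baseline risk score-specific comparison favours Clinic D throughout, but the pooled figures favour Clinic E. The question is whether to condition on baseline risk score.
Here baseline risk score is a common cause — it drives both which clinic a case falls under and the outcome. The crude comparison mixes populations; the stratum-specific rates are the causally relevant ones.
Within each level — low-risk: 93.3% vs 73.0%; medium-risk: 54.6% vs 45.0%; high-risk: 42.9% vs 30.0% — Clinic D is higher every time.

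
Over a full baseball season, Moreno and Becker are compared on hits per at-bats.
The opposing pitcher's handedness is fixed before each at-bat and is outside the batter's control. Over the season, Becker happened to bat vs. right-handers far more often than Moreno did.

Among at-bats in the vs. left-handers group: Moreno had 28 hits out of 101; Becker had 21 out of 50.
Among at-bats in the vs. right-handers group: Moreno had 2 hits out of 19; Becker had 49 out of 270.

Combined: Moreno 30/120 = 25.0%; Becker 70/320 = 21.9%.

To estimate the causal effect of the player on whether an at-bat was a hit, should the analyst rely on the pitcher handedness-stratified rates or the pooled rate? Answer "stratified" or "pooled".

The pitcher handedness-specific comparison favours Becker throughout, but the pooled figures favour Moreno. The question is whether to condition on pitcher handedness.
Since pitcher handedness is a pre-existing factor (not a product of the player) and it affects the outcome on its own, it is a confounder. The stratified rates, not the pooled rate, identify the causal effect.
Within each level — vs. left-handers: 27.7% vs 42.0%; vs. right-handers: 10.5% vs 18.1% — Becker is higher every time.

stratified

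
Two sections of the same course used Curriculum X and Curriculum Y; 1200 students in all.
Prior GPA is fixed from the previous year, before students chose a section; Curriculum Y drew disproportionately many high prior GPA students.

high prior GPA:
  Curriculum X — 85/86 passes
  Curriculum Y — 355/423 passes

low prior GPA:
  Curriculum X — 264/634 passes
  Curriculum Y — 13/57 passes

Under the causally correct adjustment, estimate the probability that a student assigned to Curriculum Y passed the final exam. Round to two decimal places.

Within every prior GPA band level Curriculum X has the higher rate, yet pooled Curriculum Y does — Simpson's reversal.
Nothing the teaching method does changes prior GPA band; the imbalance is an allocation artefact. With prior GPA band also predicting the outcome, the pooled figure is confounded, and the within-stratum comparison is the causal one.
Standardising Curriculum Y to the population prior GPA band mix: 0.424·355/423 + 0.576·13/57 = 0.487.

0.49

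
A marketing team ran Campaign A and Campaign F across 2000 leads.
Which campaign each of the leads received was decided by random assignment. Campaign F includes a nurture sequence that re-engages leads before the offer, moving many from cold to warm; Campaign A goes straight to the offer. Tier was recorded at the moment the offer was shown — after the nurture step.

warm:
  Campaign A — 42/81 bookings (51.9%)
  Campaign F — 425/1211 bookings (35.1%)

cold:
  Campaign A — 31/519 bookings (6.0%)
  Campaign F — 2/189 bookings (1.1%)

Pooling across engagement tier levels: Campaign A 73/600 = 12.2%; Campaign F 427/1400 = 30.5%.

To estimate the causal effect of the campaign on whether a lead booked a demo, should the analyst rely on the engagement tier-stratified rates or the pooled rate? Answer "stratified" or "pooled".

pooled

Engagement tier lies on the pathway campaign → engagement tier → outcome, so adjusting for it blocks the indirect effect. For the total causal effect of campaign, use the unadjusted pooled rates.
Pooled: Campaign A 12.2% vs Campaign F 30.5%; Campaign F is higher overall.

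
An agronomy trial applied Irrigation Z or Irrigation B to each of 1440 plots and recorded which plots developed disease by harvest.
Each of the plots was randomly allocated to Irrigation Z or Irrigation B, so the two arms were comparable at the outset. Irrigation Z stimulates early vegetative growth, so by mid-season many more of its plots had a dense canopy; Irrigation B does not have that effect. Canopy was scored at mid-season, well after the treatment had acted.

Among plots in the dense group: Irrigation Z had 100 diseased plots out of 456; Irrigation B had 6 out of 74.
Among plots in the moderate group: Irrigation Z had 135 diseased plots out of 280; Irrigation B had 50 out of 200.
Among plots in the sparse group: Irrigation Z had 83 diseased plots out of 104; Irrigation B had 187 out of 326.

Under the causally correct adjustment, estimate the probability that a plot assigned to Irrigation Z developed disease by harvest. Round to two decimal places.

0.38

Irrigation B is lower inside every mid-season canopy stratum but Irrigation Z is lower in aggregate. Whether to stratify depends on how mid-season canopy relates to the irrigation.
Mid-season canopy is recorded after the irrigation and is itself shifted by it — it sits on the causal path from irrigation to outcome. Conditioning on a mediator would strip out part of the effect we want; the pooled comparison gives the total causal effect.
So P(outcome | do(Irrigation Z)) is just the pooled rate for Irrigation Z: 318/840 = 0.379.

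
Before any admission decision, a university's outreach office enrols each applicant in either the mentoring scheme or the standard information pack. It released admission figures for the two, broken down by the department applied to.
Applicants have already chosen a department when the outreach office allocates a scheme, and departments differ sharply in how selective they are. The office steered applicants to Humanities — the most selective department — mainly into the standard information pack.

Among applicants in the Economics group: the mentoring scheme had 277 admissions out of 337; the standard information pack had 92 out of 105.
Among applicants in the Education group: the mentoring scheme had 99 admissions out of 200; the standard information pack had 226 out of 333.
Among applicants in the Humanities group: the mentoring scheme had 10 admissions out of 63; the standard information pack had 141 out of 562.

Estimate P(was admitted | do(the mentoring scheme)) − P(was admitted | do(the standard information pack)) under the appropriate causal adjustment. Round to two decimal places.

Department satisfies the back-door criterion: it is not a descendant of the outreach scheme, and it blocks the spurious path from outreach scheme to outcome. Adjusting for it (i.e., using the within-department rates) gives the causal effect.
Adjusting over the population distribution of department: 0.276·(0.822−0.876) + 0.333·(0.495−0.679) + 0.391·(0.159−0.251) = -0.112.

-0.11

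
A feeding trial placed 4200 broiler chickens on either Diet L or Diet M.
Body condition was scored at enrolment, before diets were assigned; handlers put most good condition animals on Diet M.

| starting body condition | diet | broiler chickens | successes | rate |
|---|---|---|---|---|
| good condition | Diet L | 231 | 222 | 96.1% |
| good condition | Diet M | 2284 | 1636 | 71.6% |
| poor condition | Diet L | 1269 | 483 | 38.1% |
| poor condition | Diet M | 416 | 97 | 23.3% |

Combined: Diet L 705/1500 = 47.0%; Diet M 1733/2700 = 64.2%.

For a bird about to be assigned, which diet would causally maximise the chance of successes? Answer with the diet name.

The starting body condition-specific comparison favours Diet L throughout, but the pooled figures favour Diet M. The question is whether to condition on starting body condition.
Starting body condition differs across diets for reasons unrelated to any effect of the diet itself, and it separately predicts the outcome — a classic confounder. We must compare within starting body condition levels.
Within each level — good condition: 96.1% vs 71.6%; poor condition: 38.1% vs 23.3% — Diet L is higher every time.

Diet L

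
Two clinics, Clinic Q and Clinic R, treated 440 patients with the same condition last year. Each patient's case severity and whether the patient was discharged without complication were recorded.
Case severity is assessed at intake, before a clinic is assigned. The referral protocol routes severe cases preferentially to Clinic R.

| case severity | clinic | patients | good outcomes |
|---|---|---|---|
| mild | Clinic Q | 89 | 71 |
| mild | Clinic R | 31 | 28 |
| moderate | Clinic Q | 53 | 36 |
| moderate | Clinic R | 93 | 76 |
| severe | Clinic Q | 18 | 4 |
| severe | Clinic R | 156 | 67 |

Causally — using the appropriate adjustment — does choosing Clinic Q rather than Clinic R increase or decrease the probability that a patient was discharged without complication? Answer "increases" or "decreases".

decreases

The imbalance in case severity arose from how patients were allocated, not from anything the clinic did; and case severity independently affects the outcome. The pooled gap is confounded — condition on case severity.
Within each level — mild: 79.8% vs 90.3%; moderate: 67.9% vs 81.7%; severe: 22.2% vs 42.9% — Clinic R is higher every time.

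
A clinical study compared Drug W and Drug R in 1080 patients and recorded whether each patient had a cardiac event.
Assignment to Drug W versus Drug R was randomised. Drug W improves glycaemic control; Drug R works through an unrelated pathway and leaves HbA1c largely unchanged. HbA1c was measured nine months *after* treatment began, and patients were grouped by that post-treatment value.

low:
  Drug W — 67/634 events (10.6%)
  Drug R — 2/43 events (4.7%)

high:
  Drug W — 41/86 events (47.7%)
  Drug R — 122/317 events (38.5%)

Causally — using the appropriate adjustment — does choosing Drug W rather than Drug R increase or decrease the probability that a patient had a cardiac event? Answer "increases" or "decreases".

The stratified and pooled comparisons disagree (Drug R wins within each HbA1c; Drug W wins overall), so the answer turns on the causal role of HbA1c.
Because the drug influences HbA1c, HbA1c is a post-treatment mediator, not a confounder. Stratifying on it would bias the estimate; the causal effect is the crude pooled difference.
Pooled: Drug W 15.0% vs Drug R 34.4%; Drug W is lower overall.

decreases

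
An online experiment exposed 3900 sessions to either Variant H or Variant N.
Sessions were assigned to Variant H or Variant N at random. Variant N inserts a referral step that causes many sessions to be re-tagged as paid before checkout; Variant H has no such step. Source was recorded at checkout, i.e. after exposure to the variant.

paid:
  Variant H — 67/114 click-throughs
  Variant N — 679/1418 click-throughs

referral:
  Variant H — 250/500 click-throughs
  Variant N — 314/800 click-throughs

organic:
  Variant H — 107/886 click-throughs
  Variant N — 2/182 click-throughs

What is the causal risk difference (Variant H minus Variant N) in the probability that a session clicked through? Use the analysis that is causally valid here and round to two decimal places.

Traffic source is downstream of the variant. One should not condition on a consequence of treatment, so the overall rates are the right comparison.
The causal difference is the pooled difference: 0.283 − 0.415 = -0.132.

-0.13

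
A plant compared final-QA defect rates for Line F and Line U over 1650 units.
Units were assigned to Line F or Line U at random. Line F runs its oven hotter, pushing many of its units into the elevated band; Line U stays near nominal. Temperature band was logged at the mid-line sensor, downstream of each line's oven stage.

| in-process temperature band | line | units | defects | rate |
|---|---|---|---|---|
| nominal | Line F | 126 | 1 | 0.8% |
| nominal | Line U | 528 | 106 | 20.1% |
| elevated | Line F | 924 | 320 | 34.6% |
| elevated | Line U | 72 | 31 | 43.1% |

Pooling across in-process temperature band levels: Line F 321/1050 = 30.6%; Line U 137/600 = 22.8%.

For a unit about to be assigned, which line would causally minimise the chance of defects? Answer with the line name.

Because the line influences in-process temperature band, in-process temperature band is a post-treatment mediator, not a confounder. Stratifying on it would bias the estimate; the causal effect is the crude pooled difference.
Pooled: Line F 30.6% vs Line U 22.8%; Line U is lower overall.

Line U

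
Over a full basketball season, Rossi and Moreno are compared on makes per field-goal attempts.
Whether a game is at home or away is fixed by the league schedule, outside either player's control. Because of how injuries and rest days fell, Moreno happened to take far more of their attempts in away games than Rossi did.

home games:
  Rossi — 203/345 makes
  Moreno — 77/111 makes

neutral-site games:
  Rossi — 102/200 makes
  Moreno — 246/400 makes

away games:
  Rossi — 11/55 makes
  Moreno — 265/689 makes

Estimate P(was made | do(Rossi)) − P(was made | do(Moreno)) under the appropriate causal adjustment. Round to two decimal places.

Moreno is higher inside every game venue stratum but Rossi is higher in aggregate. Whether to stratify depends on how game venue relates to the player.
Game venue differs across players for reasons unrelated to any effect of the player itself, and it separately predicts the outcome — a classic confounder. We must compare within game venue levels.
Adjusting over the population distribution of game venue: 0.253·(0.588−0.694) + 0.333·(0.510−0.615) + 0.413·(0.200−0.385) = -0.138.

-0.14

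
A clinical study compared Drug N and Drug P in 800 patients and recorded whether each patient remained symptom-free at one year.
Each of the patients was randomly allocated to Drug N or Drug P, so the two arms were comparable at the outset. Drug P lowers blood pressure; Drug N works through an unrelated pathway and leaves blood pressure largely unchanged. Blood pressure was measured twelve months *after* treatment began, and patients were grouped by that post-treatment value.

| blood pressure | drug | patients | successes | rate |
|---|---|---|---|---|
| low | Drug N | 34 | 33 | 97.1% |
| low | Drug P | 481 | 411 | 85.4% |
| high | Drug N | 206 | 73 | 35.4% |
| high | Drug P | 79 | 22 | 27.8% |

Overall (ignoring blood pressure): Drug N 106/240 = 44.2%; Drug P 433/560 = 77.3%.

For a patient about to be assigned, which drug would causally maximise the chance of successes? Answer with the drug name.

Drug P

Drug N is higher inside every blood pressure stratum but Drug P is higher in aggregate. Whether to stratify depends on how blood pressure relates to the drug.
Because the drug influences blood pressure, blood pressure is a post-treatment mediator, not a confounder. Stratifying on it would bias the estimate; the causal effect is the crude pooled difference.
Pooled: Drug N 44.2% vs Drug P 77.3%; Drug P is higher overall.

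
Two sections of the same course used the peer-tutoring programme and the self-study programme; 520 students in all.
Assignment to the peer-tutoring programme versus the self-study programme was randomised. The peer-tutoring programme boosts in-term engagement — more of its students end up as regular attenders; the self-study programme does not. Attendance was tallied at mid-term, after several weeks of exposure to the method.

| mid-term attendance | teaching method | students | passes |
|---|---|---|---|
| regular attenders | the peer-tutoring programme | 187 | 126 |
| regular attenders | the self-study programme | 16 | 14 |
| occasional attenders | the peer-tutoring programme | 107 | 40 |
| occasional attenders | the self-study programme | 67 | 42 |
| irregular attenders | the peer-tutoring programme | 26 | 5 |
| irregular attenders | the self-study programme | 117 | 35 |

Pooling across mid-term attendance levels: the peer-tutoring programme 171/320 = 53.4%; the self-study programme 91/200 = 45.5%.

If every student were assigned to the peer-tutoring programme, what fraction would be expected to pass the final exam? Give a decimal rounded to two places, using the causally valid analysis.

Mid-term attendance lies on the pathway teaching method → mid-term attendance → outcome, so adjusting for it blocks the indirect effect. For the total causal effect of teaching method, use the unadjusted pooled rates.
So P(outcome | do(the peer-tutoring programme)) is just the pooled rate for the peer-tutoring programme: 171/320 = 0.534.

0.53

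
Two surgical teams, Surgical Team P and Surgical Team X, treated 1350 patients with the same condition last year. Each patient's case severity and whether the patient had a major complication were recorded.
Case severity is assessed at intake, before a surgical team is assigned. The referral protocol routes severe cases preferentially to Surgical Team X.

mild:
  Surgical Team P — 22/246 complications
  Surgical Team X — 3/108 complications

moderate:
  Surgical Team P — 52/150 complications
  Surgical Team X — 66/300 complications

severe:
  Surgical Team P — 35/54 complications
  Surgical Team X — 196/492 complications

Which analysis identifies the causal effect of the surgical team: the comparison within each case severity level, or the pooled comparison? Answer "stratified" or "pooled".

Since case severity is a pre-existing factor (not a product of the surgical team) and it affects the outcome on its own, it is a confounder. The stratified rates, not the pooled rate, identify the causal effect.
Within each level — mild: 8.9% vs 2.8%; moderate: 34.7% vs 22.0%; severe: 64.8% vs 39.8% — Surgical Team X is lower every time.

stratified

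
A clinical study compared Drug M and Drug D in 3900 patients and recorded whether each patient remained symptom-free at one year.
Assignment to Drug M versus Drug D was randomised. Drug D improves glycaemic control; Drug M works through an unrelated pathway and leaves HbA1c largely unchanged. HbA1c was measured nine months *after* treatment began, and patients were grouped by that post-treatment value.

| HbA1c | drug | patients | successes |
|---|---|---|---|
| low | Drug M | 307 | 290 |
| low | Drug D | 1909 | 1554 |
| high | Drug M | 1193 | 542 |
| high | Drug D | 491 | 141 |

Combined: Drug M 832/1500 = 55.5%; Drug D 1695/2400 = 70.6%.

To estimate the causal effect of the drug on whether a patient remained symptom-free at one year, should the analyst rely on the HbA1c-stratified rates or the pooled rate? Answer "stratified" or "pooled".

pooled

HbA1c is downstream of the drug. One should not condition on a consequence of treatment, so the overall rates are the right comparison.
Pooled: Drug M 55.5% vs Drug D 70.6%; Drug D is higher overall.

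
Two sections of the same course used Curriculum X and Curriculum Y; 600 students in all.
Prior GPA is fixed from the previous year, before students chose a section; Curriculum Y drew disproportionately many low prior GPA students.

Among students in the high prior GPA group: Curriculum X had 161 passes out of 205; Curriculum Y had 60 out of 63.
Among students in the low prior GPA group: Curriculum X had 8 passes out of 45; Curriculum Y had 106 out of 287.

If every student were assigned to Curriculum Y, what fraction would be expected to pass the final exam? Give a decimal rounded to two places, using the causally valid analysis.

0.63

The stratified and pooled comparisons disagree (Curriculum Y wins within each prior GPA band; Curriculum X wins overall), so the answer turns on the causal role of prior GPA band.
Prior GPA band satisfies the back-door criterion: it is not a descendant of the teaching method, and it blocks the spurious path from teaching method to outcome. Adjusting for it (i.e., using the within-prior GPA band rates) gives the causal effect.
Standardising Curriculum Y to the population prior GPA band mix: 0.447·60/63 + 0.553·106/287 = 0.630.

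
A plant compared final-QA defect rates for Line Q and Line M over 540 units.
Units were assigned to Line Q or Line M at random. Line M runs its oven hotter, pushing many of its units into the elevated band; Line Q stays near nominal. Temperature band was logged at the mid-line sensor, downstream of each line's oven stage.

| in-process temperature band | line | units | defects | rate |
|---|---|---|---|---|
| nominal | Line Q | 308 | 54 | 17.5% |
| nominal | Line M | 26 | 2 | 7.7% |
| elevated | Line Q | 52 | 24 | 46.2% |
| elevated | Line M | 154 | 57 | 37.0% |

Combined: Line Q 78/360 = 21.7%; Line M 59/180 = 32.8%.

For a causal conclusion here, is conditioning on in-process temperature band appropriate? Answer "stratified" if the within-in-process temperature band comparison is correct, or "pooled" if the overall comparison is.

In-process temperature band is downstream of the line. One should not condition on a consequence of treatment, so the overall rates are the right comparison.
Pooled: Line Q 21.7% vs Line M 32.8%; Line Q is lower overall.

pooled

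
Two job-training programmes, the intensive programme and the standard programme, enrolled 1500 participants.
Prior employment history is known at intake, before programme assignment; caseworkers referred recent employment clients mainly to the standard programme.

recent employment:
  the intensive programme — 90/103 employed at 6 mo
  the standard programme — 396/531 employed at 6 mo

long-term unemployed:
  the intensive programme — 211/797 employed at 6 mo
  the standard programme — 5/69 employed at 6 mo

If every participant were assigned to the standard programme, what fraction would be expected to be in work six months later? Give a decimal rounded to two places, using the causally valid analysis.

0.36

The prior employment history-specific comparison favours the intensive programme throughout, but the pooled figures favour the standard programme. The question is whether to condition on prior employment history.
Since prior employment history is a pre-existing factor (not a product of the programme) and it affects the outcome on its own, it is a confounder. The stratified rates, not the pooled rate, identify the causal effect.
Standardising the standard programme to the population prior employment history mix: 0.423·396/531 + 0.577·5/69 = 0.357.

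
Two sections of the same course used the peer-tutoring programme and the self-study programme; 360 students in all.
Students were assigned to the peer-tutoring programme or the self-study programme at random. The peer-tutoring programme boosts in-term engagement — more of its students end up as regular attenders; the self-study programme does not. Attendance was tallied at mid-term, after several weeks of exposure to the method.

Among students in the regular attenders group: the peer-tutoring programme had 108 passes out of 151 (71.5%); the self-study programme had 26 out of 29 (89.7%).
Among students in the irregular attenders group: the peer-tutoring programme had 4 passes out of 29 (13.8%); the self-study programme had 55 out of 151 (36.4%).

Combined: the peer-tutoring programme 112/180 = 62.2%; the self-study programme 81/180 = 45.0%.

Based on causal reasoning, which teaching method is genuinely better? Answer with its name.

the peer-tutoring programme

Mid-term attendance lies on the pathway teaching method → mid-term attendance → outcome, so adjusting for it blocks the indirect effect. For the total causal effect of teaching method, use the unadjusted pooled rates.
Pooled: the peer-tutoring programme 62.2% vs the self-study programme 45.0%; the peer-tutoring programme is higher overall.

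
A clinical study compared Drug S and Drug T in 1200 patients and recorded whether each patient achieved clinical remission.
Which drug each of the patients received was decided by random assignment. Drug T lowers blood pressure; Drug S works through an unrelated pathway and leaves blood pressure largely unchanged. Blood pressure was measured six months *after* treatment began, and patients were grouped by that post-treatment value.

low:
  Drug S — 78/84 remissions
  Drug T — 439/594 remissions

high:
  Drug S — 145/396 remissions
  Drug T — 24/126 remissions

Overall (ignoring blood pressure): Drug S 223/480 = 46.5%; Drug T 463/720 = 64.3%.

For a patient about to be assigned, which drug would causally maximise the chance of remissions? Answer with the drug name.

Drug T

Blood pressure lies on the pathway drug → blood pressure → outcome, so adjusting for it blocks the indirect effect. For the total causal effect of drug, use the unadjusted pooled rates.
Pooled: Drug S 46.5% vs Drug T 64.3%; Drug T is higher overall.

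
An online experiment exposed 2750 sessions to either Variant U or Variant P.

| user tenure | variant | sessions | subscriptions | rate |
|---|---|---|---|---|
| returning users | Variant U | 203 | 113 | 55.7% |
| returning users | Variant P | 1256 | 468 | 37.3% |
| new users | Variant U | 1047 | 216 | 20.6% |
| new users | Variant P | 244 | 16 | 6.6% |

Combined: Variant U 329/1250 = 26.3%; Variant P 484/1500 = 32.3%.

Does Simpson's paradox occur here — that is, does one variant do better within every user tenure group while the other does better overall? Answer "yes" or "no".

Within each user tenure level (returning users 55.7% vs 37.3%; new users 20.6% vs 6.6%), Variant U has the higher rate every time. Pooled: 26.3% vs 32.3% — Variant P has the higher rate overall. The two comparisons disagree.

yes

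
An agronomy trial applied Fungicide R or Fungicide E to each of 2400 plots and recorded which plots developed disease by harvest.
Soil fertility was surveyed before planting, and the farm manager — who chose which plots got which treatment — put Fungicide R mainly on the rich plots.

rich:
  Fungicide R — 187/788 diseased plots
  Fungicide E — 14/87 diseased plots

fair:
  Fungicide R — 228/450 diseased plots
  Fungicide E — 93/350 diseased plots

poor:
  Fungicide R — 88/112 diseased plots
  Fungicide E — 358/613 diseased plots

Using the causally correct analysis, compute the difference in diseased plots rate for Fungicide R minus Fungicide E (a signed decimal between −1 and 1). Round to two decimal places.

+0.17

The imbalance in soil fertility arose from how plots were allocated, not from anything the fungicide did; and soil fertility independently affects the outcome. The pooled gap is confounded — condition on soil fertility.
Adjusting over the population distribution of soil fertility: 0.365·(0.237−0.161) + 0.333·(0.507−0.266) + 0.302·(0.786−0.584) = +0.169.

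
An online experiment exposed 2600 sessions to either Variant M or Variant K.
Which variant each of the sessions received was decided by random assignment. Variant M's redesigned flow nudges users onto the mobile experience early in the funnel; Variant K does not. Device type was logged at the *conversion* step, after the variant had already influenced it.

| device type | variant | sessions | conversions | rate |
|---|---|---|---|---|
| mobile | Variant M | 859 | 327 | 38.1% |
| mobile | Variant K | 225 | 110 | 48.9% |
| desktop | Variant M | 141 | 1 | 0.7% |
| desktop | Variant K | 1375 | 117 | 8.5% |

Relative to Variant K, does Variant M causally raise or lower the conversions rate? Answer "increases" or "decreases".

increases

Device type here is a post-treatment variable shaped by the variant; conditioning on it would introduce bias rather than remove it. The overall comparison is the causal one.
Pooled: Variant M 32.8% vs Variant K 14.2%; Variant M is higher overall.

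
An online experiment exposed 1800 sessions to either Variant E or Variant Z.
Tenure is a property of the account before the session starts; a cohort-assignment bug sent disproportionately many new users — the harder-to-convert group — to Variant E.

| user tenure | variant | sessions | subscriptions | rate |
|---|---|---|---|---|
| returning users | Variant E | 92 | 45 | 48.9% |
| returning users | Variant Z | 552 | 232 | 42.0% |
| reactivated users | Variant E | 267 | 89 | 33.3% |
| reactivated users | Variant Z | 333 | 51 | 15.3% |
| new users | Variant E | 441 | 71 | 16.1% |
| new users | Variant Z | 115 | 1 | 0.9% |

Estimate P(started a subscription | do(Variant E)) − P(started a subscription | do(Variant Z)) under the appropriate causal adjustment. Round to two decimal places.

+0.13

Within every user tenure level Variant E has the higher rate, yet pooled Variant Z does — Simpson's reversal.
The imbalance in user tenure arose from how sessions were allocated, not from anything the variant did; and user tenure independently affects the outcome. The pooled gap is confounded — condition on user tenure.
Adjusting over the population distribution of user tenure: 0.358·(0.489−0.420) + 0.333·(0.333−0.153) + 0.309·(0.161−0.009) = +0.132.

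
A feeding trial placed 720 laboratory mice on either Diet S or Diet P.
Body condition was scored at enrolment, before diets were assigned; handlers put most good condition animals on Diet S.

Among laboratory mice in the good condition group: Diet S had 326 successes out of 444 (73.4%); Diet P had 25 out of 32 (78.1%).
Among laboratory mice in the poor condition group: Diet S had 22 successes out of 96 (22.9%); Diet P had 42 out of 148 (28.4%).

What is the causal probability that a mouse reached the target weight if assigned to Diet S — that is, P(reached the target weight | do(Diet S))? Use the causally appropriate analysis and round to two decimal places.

0.56

Nothing the diet does changes starting body condition; the imbalance is an allocation artefact. With starting body condition also predicting the outcome, the pooled figure is confounded, and the within-stratum comparison is the causal one.
Standardising Diet S to the population starting body condition mix: 0.661·326/444 + 0.339·22/96 = 0.563.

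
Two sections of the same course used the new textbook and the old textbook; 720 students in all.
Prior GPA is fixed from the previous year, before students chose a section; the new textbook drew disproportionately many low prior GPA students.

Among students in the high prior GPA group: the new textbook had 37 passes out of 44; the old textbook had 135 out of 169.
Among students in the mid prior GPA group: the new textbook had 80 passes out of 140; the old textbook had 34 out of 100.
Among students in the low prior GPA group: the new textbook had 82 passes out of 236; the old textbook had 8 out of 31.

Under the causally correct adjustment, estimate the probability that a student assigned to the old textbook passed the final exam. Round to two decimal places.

Prior GPA band differs across teaching methods for reasons unrelated to any effect of the teaching method itself, and it separately predicts the outcome — a classic confounder. We must compare within prior GPA band levels.
Standardising the old textbook to the population prior GPA band mix: 0.296·135/169 + 0.333·34/100 + 0.371·8/31 = 0.445.

0.45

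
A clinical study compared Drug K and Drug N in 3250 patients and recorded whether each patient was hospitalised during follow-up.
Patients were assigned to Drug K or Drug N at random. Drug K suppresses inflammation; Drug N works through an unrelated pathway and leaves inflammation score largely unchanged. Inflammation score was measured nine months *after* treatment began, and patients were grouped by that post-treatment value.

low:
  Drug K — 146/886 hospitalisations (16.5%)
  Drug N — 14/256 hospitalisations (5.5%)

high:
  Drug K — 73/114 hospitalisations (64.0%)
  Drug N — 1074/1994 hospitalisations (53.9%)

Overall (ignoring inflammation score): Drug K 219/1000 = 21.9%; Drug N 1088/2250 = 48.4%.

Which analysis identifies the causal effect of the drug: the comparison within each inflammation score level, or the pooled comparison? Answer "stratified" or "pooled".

pooled

Inflammation score lies on the pathway drug → inflammation score → outcome, so adjusting for it blocks the indirect effect. For the total causal effect of drug, use the unadjusted pooled rates.
Pooled: Drug K 21.9% vs Drug N 48.4%; Drug K is lower overall.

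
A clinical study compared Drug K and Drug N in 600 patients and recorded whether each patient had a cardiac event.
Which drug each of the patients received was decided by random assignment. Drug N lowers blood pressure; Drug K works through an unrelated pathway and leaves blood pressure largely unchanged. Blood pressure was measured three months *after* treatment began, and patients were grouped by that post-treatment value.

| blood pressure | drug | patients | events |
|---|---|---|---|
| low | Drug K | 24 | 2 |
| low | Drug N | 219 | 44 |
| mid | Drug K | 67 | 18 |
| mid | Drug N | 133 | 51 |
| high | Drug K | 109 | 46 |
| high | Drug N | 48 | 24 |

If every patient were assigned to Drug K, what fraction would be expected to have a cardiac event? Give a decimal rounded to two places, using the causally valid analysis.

The blood pressure-specific comparison favours Drug K throughout, but the pooled figures favour Drug N. The question is whether to condition on blood pressure.
Blood pressure is recorded after the drug and is itself shifted by it — it sits on the causal path from drug to outcome. Conditioning on a mediator would strip out part of the effect we want; the pooled comparison gives the total causal effect.
So P(outcome | do(Drug K)) is just the pooled rate for Drug K: 66/200 = 0.330.

0.33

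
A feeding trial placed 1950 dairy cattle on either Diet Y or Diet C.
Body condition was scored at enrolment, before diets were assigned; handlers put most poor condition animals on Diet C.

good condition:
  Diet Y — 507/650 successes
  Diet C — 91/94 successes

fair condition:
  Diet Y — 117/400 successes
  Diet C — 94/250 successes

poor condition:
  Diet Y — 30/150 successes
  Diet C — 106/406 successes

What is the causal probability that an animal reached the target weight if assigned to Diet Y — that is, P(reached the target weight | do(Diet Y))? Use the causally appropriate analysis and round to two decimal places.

Since starting body condition is a pre-existing factor (not a product of the diet) and it affects the outcome on its own, it is a confounder. The stratified rates, not the pooled rate, identify the causal effect.
Standardising Diet Y to the population starting body condition mix: 0.382·507/650 + 0.333·117/400 + 0.285·30/150 = 0.452.

0.45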